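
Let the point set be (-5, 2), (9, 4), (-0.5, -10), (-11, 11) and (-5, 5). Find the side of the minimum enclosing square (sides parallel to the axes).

21

The bounding box has width 20 and height 21.
An axis-aligned square enclosing the set must have side ≥ max(width, height).
So the minimum side is max(20, 21) = 21.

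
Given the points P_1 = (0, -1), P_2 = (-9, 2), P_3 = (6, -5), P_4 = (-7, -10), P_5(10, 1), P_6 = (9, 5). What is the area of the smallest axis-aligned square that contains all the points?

The bounding box has width 19 and height 15.
An axis-aligned square enclosing the set must have side ≥ max(width, height).
So the minimum side is max(19, 15) = 19.
Area = 19² = 361.

361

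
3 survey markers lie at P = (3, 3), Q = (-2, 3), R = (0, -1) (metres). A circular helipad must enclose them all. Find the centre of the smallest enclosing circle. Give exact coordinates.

(0.5, 1.75)

Side lengths²: PQ² = 25, PR² = 25, QR² = 20.
Since PR² = 25 < 25 + 20 = 45, the triangle is acute, so the smallest enclosing circle is the circumcircle.
Circumcentre = (0.5, 1.75), r² = 7.8125.
Centre = (0.5, 1.75).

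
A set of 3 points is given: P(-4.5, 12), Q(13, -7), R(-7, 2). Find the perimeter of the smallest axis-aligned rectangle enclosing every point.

Width = max x − min x = 13 − (-7) = 20.
Height = max y − min y = 12 − (-7) = 19.
Perimeter = 2(20 + 19) = 78.

78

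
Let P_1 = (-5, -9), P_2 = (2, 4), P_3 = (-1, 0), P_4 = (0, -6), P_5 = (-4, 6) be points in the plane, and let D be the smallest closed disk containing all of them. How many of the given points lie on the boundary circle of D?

3

By Welzl's lemma the MEC is supported by two points (diametrically opposite) or three points (on a circumcircle).
The minimum enclosing circle is determined by three boundary points: P_1, P_2, P_5.
Their circumcentre is (-147/46, -73/46) with r² = 61585/1058.
The farthest remaining point P_4 is at distance² 31409/1058 ≤ 61585/1058.
The points at distance exactly r from the centre are P_1, P_2, P_5 — 3 points.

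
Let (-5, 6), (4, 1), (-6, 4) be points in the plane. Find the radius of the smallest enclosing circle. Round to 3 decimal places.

5.225

Call the three points A, B, C in the order given.
Side lengths²: AB² = 106, AC² = 5, BC² = 109.
Since BC² = 109 < 106 + 5 = 111, the triangle is acute, so the smallest enclosing circle is the circumcircle.
Circumcentre = (-43/46, 125/46), r² = 28885/1058.
r = √(28885/1058) ≈ 5.225.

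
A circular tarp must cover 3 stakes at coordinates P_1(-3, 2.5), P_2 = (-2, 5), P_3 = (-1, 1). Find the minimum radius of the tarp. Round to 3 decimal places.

2.062

Side lengths²: P_1P_2² = 7.25, P_1P_3² = 6.25, P_2P_3² = 17.
Since P_2P_3² = 17 ≥ 7.25 + 6.25 = 13.5, the angle opposite P_2P_3 is not acute, so the smallest enclosing circle has P_2P_3 as diameter.
Centre = midpoint of P_2P_3 = (-1.5, 3), r² = 17/4 = 4.25.
r = √(4.25) ≈ 2.062.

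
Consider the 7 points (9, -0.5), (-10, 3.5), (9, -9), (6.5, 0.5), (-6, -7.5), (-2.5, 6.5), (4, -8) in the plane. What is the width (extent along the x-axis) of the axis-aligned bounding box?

max x = 9, min x = -10, so width = 19.

19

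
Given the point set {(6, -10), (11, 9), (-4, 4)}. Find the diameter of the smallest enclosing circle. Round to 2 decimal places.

Call the three points A, B, C in the order given.
Side lengths²: AB² = 386, AC² = 296, BC² = 250.
Since AB² = 386 < 296 + 250 = 546, the triangle is acute, so the smallest enclosing circle is the circumcircle.
Circumcentre = (145/26, 7/26), r² = 35705/338.
Diameter = 2r = 2√(35705/338) ≈ 20.56.

20.56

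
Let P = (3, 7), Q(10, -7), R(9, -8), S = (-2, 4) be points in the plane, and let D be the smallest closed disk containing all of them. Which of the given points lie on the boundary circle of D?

P, R, S

The minimum enclosing circle of a finite set is fixed by two of the points (as a diameter) or three (as a circumcircle).
The minimum enclosing circle is determined by three boundary points: P, R, S.
Their circumcentre is (277/62, -69/62) with r² = 130645/1922.
The farthest remaining point Q is at distance² 125437/1922 ≤ 130645/1922.
The points at distance exactly r from the centre are P, R, S — 3 points.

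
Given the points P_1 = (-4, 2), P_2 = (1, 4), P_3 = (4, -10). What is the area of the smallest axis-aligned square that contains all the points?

196

The bounding box has width 8 and height 14.
An axis-aligned square enclosing the set must have side ≥ max(width, height).
So the minimum side is max(8, 14) = 14.
Area = 14² = 196.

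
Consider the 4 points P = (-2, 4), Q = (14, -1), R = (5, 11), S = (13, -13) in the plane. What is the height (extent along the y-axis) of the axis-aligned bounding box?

max y = 11, min y = -13, so height = 24.

24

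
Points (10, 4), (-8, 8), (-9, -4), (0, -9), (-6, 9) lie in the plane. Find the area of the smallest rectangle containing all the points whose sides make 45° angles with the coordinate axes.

337.5

In coordinates u = x + y, v = x − y the rectangle is axis-aligned; the map (x,y)→(u,v) scales areas by 2.
u-values: 14, 0, -13, -9, 3; range = 14 − (-13) = 27.
v-values: 6, -16, -5, 9, -15; range = 9 − (-16) = 25.
Area = (27 × 25) / 2 = 337.5.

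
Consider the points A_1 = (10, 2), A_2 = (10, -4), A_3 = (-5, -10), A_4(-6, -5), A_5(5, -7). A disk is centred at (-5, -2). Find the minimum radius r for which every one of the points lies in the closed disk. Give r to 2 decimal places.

15.52

The required radius is the distance from (-5, -2) to the farthest point.
Squared distances: 241, 229, 64, 10, 125.
Maximum is 241, attained at A_1.
r = √241 ≈ 15.52.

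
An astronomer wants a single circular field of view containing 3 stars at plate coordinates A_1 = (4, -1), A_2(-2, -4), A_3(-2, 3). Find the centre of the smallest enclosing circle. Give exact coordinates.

(0, -0.5)

Side lengths²: A_1A_2² = 45, A_1A_3² = 52, A_2A_3² = 49.
Since A_1A_3² = 52 < 49 + 45 = 94, the triangle is acute, so the smallest enclosing circle is the circumcircle.
Circumcentre = (0, -0.5), r² = 16.25.
Centre = (0, -0.5).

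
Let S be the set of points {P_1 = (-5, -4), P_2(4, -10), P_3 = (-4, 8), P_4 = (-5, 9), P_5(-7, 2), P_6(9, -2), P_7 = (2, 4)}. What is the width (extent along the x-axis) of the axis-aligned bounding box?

max x = 9, min x = -7, so width = 16.

16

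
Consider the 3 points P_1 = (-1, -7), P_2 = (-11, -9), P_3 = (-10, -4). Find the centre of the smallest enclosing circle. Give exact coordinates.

(-6.125, -7.375)

Side lengths²: P_1P_2² = 104, P_1P_3² = 90, P_2P_3² = 26.
Since P_1P_2² = 104 < 90 + 26 = 116, the triangle is acute, so the smallest enclosing circle is the circumcircle.
Circumcentre = (-6.125, -7.375), r² = 26.40625.
Centre = (-6.125, -7.375).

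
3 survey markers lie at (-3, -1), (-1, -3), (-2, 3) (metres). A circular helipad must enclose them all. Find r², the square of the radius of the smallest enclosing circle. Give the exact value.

9.25

Call the three points A, B, C in the order given.
Side lengths²: AB² = 8, AC² = 17, BC² = 37.
Since BC² = 37 ≥ 17 + 8 = 25, the angle opposite BC is not acute, so the smallest enclosing circle has BC as diameter.
Centre = midpoint of BC = (-1.5, 0), r² = 37/4 = 9.25.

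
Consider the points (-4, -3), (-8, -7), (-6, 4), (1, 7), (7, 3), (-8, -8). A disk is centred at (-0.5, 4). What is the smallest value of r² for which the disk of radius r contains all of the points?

The required radius is the distance from (-0.5, 4) to the farthest point.
Squared distances: 61.25, 177.25, 30.25, 11.25, 57.25, 200.25.
Maximum is 200.25, attained at (-8, -8).

200.25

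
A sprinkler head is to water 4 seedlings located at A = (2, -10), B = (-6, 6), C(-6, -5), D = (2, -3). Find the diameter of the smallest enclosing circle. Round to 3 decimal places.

The minimum enclosing circle of a finite set is fixed by two of the points (as a diameter) or three (as a circumcircle).
The farthest pair is A–B with squared distance 320. The circle on this segment as diameter has centre (-2, -2) and r² = 320/4 = 80.
Check C: distance² to centre = 25 ≤ 80, so it lies inside.
All remaining points lie in this disk, and no smaller disk contains both endpoints, so this is the minimum enclosing circle.
Diameter = 2r = 2√80 ≈ 17.889.

17.889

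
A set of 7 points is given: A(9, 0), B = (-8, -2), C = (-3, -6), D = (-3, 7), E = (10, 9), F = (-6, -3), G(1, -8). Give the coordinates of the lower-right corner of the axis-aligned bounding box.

(10, -8)

x-range [-8, 10], y-range [-8, 9].
The lower-right corner is (10, -8).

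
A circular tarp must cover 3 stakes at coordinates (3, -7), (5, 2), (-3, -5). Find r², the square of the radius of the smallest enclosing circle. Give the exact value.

48025/1682

Call the three points A, B, C in the order given.
Side lengths²: AB² = 85, AC² = 40, BC² = 113.
Since BC² = 113 < 85 + 40 = 125, the triangle is acute, so the smallest enclosing circle is the circumcircle.
Circumcentre = (79/58, -111/58), r² = 48025/1682.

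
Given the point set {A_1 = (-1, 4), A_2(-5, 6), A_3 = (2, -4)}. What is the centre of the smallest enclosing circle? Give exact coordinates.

Side lengths²: A_1A_2² = 20, A_1A_3² = 73, A_2A_3² = 149.
Since A_2A_3² = 149 ≥ 73 + 20 = 93, the angle opposite A_2A_3 is not acute, so the smallest enclosing circle has A_2A_3 as diameter.
Centre = midpoint of A_2A_3 = (-1.5, 1), r² = 149/4 = 37.25.
Centre = (-1.5, 1).

(-1.5, 1)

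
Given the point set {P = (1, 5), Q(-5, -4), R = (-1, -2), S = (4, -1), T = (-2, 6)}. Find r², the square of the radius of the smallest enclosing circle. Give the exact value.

The minimum enclosing circle of a finite set is fixed by two of the points (as a diameter) or three (as a circumcircle).
The minimum enclosing circle is determined by three boundary points: Q, S, T.
Their circumcentre is (-79/54, 7/18) with r² = 46325/1458.
The farthest remaining point P is at distance² 39845/1458 ≤ 46325/1458.

46325/1458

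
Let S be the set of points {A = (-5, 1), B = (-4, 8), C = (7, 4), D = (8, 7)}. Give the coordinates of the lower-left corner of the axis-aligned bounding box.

x-range [-5, 8], y-range [1, 8].
The lower-left corner is (-5, 1).

(-5, 1)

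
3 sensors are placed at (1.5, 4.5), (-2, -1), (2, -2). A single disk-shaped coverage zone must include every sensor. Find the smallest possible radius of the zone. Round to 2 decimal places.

3.44

Call the three points A, B, C in the order given.
Side lengths²: AB² = 42.5, AC² = 42.5, BC² = 17.
Since AC² = 42.5 < 42.5 + 17 = 59.5, the triangle is acute, so the smallest enclosing circle is the circumcircle.
Circumcentre = (2/3, 7/6), r² = 425/36.
r = √(425/36) ≈ 3.44.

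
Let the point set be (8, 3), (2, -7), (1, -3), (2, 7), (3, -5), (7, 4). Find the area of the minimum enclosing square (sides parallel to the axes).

196

The bounding box has width 7 and height 14.
An axis-aligned square enclosing the set must have side ≥ max(width, height).
So the minimum side is max(7, 14) = 14.
Area = 14² = 196.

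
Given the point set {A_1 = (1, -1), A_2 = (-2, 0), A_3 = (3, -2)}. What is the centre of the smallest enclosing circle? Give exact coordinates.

Side lengths²: A_1A_2² = 10, A_1A_3² = 5, A_2A_3² = 29.
Since A_2A_3² = 29 ≥ 10 + 5 = 15, the angle opposite A_2A_3 is not acute, so the smallest enclosing circle has A_2A_3 as diameter.
Centre = midpoint of A_2A_3 = (0.5, -1), r² = 29/4 = 7.25.
Centre = (0.5, -1).

(0.5, -1)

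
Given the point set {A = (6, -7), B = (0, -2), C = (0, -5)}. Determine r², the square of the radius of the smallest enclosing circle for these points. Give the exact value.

15.25

Side lengths²: AB² = 61, AC² = 40, BC² = 9.
Since AB² = 61 ≥ 40 + 9 = 49, the angle opposite AB is not acute, so the smallest enclosing circle has AB as diameter.
Centre = midpoint of AB = (3, -4.5), r² = 61/4 = 15.25.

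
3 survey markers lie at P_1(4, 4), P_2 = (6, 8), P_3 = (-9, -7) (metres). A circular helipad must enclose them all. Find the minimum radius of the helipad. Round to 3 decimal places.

10.607

Side lengths²: P_1P_2² = 20, P_1P_3² = 290, P_2P_3² = 450.
Since P_2P_3² = 450 ≥ 290 + 20 = 310, the angle opposite P_2P_3 is not acute, so the smallest enclosing circle has P_2P_3 as diameter.
Centre = midpoint of P_2P_3 = (-1.5, 0.5), r² = 450/4 = 112.5.
r = √(112.5) ≈ 10.607.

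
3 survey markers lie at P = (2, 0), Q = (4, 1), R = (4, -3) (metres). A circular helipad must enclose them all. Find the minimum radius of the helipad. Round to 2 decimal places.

Side lengths²: PQ² = 5, PR² = 13, QR² = 16.
Since QR² = 16 < 13 + 5 = 18, the triangle is acute, so the smallest enclosing circle is the circumcircle.
Circumcentre = (3.75, -1), r² = 4.0625.
r = √(4.0625) ≈ 2.02.

2.02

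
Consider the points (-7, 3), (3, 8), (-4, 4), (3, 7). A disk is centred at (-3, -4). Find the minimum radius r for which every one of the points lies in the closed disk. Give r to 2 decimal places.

The required radius is the distance from (-3, -4) to the farthest point.
Squared distances: 65, 180, 65, 157.
Maximum is 180, attained at (3, 8).
r = √180 ≈ 13.42.

13.42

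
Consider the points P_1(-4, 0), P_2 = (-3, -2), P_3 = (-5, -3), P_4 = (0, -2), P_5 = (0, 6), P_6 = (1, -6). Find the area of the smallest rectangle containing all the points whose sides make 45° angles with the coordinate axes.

In coordinates u = x + y, v = x − y the rectangle is axis-aligned; the map (x,y)→(u,v) scales areas by 2.
u-values: -4, -5, -8, -2, 6, -5; range = 6 − (-8) = 14.
v-values: -4, -1, -2, 2, -6, 7; range = 7 − (-6) = 13.
Area = (14 × 13) / 2 = 91.

91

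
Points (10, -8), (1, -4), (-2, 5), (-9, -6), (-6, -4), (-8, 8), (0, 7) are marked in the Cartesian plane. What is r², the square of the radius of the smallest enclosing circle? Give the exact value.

145

The farthest pair is (10, -8)–(-8, 8) with squared distance 580. The circle on this segment as diameter has centre (1, 0) and r² = 580/4 = 145.
Check (1, -4): distance² to centre = 16 ≤ 145, so it lies inside.
All remaining points lie in this disk, and no smaller disk contains both endpoints, so this is the minimum enclosing circle.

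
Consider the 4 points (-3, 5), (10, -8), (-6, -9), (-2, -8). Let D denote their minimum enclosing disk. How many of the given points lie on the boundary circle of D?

The minimum enclosing circle is determined by three boundary points: (-3, 5), (10, -8), (-6, -9).
Their circumcentre is (57/34, -113/34) with r² = 52685/578.
The farthest remaining point (-2, -8) is at distance² 20453/578 ≤ 52685/578.
The points at distance exactly r from the centre are (-3, 5), (10, -8), (-6, -9) — 3 points.

3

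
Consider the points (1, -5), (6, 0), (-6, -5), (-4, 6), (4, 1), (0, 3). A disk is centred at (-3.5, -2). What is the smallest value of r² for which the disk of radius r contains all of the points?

The required radius is the distance from (-3.5, -2) to the farthest point.
Squared distances: 29.25, 94.25, 15.25, 64.25, 65.25, 37.25.
Maximum is 94.25, attained at (6, 0).

94.25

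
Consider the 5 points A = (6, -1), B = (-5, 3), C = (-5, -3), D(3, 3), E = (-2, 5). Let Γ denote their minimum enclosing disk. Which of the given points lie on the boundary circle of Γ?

A, B, C

A smallest enclosing disk is always determined by at most three of the input points on its boundary.
The minimum enclosing circle is determined by three boundary points: A, B, C.
Their circumcentre is (3/22, 0) with r² = 17125/484.
The farthest remaining point E is at distance² 14309/484 ≤ 17125/484.
The points at distance exactly r from the centre are A, B, C — 3 points.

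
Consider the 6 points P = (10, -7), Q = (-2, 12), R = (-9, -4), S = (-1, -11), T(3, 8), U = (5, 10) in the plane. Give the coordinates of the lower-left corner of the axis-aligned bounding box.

x-range [-9, 10], y-range [-11, 12].
The lower-left corner is (-9, -11).

(-9, -11)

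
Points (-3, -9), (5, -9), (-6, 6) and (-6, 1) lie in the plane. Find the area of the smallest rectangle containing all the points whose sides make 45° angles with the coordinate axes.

156

In coordinates u = x + y, v = x − y the rectangle is axis-aligned; the map (x,y)→(u,v) scales areas by 2.
u-values: -12, -4, 0, -5; range = 0 − (-12) = 12.
v-values: 6, 14, -12, -7; range = 14 − (-12) = 26.
Area = (12 × 26) / 2 = 156.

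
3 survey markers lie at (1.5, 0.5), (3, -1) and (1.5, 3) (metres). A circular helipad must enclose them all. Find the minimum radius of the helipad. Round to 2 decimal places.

Call the three points A, B, C in the order given.
Side lengths²: AB² = 4.5, AC² = 6.25, BC² = 18.25.
Since BC² = 18.25 ≥ 6.25 + 4.5 = 10.75, the angle opposite BC is not acute, so the smallest enclosing circle has BC as diameter.
Centre = midpoint of BC = (2.25, 1), r² = 18.25/4 = 4.5625.
r = √(4.5625) ≈ 2.14.

2.14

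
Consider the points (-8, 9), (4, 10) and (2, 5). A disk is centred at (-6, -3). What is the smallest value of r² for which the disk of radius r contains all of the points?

The required radius is the distance from (-6, -3) to the farthest point.
Squared distances: 148, 269, 128.
Maximum is 269, attained at (4, 10).

269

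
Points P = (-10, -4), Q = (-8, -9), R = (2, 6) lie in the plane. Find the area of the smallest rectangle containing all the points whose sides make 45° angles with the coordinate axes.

87.5

In coordinates u = x + y, v = x − y the rectangle is axis-aligned; the map (x,y)→(u,v) scales areas by 2.
u-values: -14, -17, 8; range = 8 − (-17) = 25.
v-values: -6, 1, -4; range = 1 − (-6) = 7.
Area = (25 × 7) / 2 = 87.5.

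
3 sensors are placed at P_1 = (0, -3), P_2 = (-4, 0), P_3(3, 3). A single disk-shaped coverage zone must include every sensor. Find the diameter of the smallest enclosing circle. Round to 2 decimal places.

7.74

Side lengths²: P_1P_2² = 25, P_1P_3² = 45, P_2P_3² = 58.
Since P_2P_3² = 58 < 45 + 25 = 70, the triangle is acute, so the smallest enclosing circle is the circumcircle.
Circumcentre = (-5/22, 19/22), r² = 3625/242.
Diameter = 2r = 2√(3625/242) ≈ 7.74.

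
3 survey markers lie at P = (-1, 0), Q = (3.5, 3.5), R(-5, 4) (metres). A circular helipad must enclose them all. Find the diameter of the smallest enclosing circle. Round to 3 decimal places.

8.515

Side lengths²: PQ² = 32.5, PR² = 32, QR² = 72.5.
Since QR² = 72.5 ≥ 32.5 + 32 = 64.5, the angle opposite QR is not acute, so the smallest enclosing circle has QR as diameter.
Centre = midpoint of QR = (-0.75, 3.75), r² = 72.5/4 = 18.125.
Diameter = 2r = 2√(18.125) ≈ 8.515.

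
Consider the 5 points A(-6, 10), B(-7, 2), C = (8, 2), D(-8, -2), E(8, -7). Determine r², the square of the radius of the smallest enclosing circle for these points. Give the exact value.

The minimum enclosing circle of a finite set is fixed by two of the points (as a diameter) or three (as a circumcircle).
The farthest pair is A–E with squared distance 485. The circle on this segment as diameter has centre (1, 1.5) and r² = 485/4 = 121.25.
Check B: distance² to centre = 64.25 ≤ 121.25, so it lies inside.
All remaining points lie in this disk, and no smaller disk contains both endpoints, so this is the minimum enclosing circle.

121.25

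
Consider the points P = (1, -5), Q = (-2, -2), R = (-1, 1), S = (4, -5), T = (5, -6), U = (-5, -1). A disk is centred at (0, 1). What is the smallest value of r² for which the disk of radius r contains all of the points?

The required radius is the distance from (0, 1) to the farthest point.
Squared distances: 37, 13, 1, 52, 74, 29.
Maximum is 74, attained at T.

74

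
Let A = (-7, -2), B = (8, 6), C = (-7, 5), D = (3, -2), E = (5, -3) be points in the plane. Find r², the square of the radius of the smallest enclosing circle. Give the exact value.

72.25

A smallest enclosing disk is always determined by at most three of the input points on its boundary.
The farthest pair is A–B with squared distance 289. The circle on this segment as diameter has centre (0.5, 2) and r² = 289/4 = 72.25.
Check C: distance² to centre = 65.25 ≤ 72.25, so it lies inside.
All remaining points lie in this disk, and no smaller disk contains both endpoints, so this is the minimum enclosing circle.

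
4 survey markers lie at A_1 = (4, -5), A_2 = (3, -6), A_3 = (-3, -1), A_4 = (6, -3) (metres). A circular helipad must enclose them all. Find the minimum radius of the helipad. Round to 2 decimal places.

4.61

The minimum enclosing circle of a finite set is fixed by two of the points (as a diameter) or three (as a circumcircle).
The farthest pair is A_3–A_4 with squared distance 85. The circle on this segment as diameter has centre (1.5, -2) and r² = 85/4 = 21.25.
Check A_1: distance² to centre = 15.25 ≤ 21.25, so it lies inside.
All remaining points lie in this disk, and no smaller disk contains both endpoints, so this is the minimum enclosing circle.
r = √(21.25) ≈ 4.61.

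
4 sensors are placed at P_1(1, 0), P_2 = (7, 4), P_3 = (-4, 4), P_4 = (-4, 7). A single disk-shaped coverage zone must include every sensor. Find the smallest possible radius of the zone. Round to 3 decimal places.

5.701

The minimum enclosing circle of a finite set is fixed by two of the points (as a diameter) or three (as a circumcircle).
The farthest pair is P_2–P_4 with squared distance 130. The circle on this segment as diameter has centre (1.5, 5.5) and r² = 130/4 = 32.5.
Check P_1: distance² to centre = 30.5 ≤ 32.5, so it lies inside.
All remaining points lie in this disk, and no smaller disk contains both endpoints, so this is the minimum enclosing circle.
r = √(32.5) ≈ 5.701.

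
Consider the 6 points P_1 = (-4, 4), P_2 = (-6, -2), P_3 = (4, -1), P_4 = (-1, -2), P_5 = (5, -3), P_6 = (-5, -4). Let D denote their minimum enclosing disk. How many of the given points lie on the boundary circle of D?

3

The minimum enclosing circle of a finite set is fixed by two of the points (as a diameter) or three (as a circumcircle).
The minimum enclosing circle is determined by three boundary points: P_1, P_2, P_5.
Their circumcentre is (-11/34, -19/34) with r² = 19825/578.
The farthest remaining point P_6 is at distance² 19485/578 ≤ 19825/578.
The points at distance exactly r from the centre are P_1, P_2, P_5 — 3 points.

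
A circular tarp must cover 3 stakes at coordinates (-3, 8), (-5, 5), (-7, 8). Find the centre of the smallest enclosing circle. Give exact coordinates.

(-5, 43/6)

Call the three points A, B, C in the order given.
Side lengths²: AB² = 13, AC² = 16, BC² = 13.
Since AC² = 16 < 13 + 13 = 26, the triangle is acute, so the smallest enclosing circle is the circumcircle.
Circumcentre = (-5, 43/6), r² = 169/36.
Centre = (-5, 43/6).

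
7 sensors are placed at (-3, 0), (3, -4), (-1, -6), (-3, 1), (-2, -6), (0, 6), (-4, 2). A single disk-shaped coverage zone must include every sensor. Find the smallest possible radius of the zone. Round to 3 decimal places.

The minimum enclosing circle of a finite set is fixed by two of the points (as a diameter) or three (as a circumcircle).
The farthest pair is (-2, -6)–(0, 6) with squared distance 148. The circle on this segment as diameter has centre (-1, 0) and r² = 148/4 = 37.
Check (-3, 0): distance² to centre = 4 ≤ 37, so it lies inside.
All remaining points lie in this disk, and no smaller disk contains both endpoints, so this is the minimum enclosing circle.
r = √37 ≈ 6.083.

6.083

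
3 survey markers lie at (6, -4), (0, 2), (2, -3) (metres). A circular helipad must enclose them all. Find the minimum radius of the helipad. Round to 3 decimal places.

4.243

Call the three points A, B, C in the order given.
Side lengths²: AB² = 72, AC² = 17, BC² = 29.
Since AB² = 72 ≥ 29 + 17 = 46, the angle opposite AB is not acute, so the smallest enclosing circle has AB as diameter.
Centre = midpoint of AB = (3, -1), r² = 72/4 = 18.
r = √18 ≈ 4.243.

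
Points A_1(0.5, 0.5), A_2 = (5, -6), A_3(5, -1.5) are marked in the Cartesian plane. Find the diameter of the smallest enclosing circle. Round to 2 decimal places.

7.91

Side lengths²: A_1A_2² = 62.5, A_1A_3² = 24.25, A_2A_3² = 20.25.
Since A_1A_2² = 62.5 ≥ 24.25 + 20.25 = 44.5, the angle opposite A_1A_2 is not acute, so the smallest enclosing circle has A_1A_2 as diameter.
Centre = midpoint of A_1A_2 = (2.75, -2.75), r² = 62.5/4 = 15.625.
Diameter = 2r = 2√(15.625) ≈ 7.91.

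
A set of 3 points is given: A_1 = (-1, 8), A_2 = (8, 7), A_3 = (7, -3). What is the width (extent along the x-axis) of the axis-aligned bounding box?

max x = 8, min x = -1, so width = 9.

9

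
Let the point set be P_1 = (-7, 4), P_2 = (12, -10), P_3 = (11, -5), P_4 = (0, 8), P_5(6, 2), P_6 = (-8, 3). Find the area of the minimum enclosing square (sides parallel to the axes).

400

The bounding box has width 20 and height 18.
An axis-aligned square enclosing the set must have side ≥ max(width, height).
So the minimum side is max(20, 18) = 20.
Area = 20² = 400.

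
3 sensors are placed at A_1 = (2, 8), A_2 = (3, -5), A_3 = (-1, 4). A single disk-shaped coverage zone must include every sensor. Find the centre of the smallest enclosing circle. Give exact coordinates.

Side lengths²: A_1A_2² = 170, A_1A_3² = 25, A_2A_3² = 97.
Since A_1A_2² = 170 ≥ 97 + 25 = 122, the angle opposite A_1A_2 is not acute, so the smallest enclosing circle has A_1A_2 as diameter.
Centre = midpoint of A_1A_2 = (2.5, 1.5), r² = 170/4 = 42.5.
Centre = (2.5, 1.5).

(2.5, 1.5)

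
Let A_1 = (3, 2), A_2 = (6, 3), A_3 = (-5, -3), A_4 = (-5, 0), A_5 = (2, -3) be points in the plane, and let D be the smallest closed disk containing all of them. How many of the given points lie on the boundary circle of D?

2

The farthest pair is A_2–A_3 with squared distance 157. The circle on this segment as diameter has centre (0.5, 0) and r² = 157/4 = 39.25.
Check A_1: distance² to centre = 10.25 ≤ 39.25, so it lies inside.
All remaining points lie in this disk, and no smaller disk contains both endpoints, so this is the minimum enclosing circle.
The points at distance exactly r from the centre are A_2, A_3 — 2 points.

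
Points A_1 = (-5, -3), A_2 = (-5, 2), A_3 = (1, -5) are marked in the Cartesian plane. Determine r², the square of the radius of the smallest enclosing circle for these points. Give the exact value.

21.25

Side lengths²: A_1A_2² = 25, A_1A_3² = 40, A_2A_3² = 85.
Since A_2A_3² = 85 ≥ 40 + 25 = 65, the angle opposite A_2A_3 is not acute, so the smallest enclosing circle has A_2A_3 as diameter.
Centre = midpoint of A_2A_3 = (-2, -1.5), r² = 85/4 = 21.25.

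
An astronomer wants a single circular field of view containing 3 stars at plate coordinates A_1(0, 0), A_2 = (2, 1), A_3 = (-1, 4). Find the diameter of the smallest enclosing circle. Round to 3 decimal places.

Side lengths²: A_1A_2² = 5, A_1A_3² = 17, A_2A_3² = 18.
Since A_2A_3² = 18 < 17 + 5 = 22, the triangle is acute, so the smallest enclosing circle is the circumcircle.
Circumcentre = (1/6, 13/6), r² = 85/18.
Diameter = 2r = 2√(85/18) ≈ 4.346.

4.346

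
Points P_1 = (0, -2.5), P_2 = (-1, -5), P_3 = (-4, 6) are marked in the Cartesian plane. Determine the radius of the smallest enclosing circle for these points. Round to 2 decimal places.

5.70

Side lengths²: P_1P_2² = 7.25, P_1P_3² = 88.25, P_2P_3² = 130.
Since P_2P_3² = 130 ≥ 88.25 + 7.25 = 95.5, the angle opposite P_2P_3 is not acute, so the smallest enclosing circle has P_2P_3 as diameter.
Centre = midpoint of P_2P_3 = (-2.5, 0.5), r² = 130/4 = 32.5.
r = √(32.5) ≈ 5.70.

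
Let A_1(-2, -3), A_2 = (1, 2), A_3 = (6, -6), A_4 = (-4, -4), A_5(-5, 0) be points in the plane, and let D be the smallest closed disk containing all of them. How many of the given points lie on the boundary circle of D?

The farthest pair is A_3–A_5 with squared distance 157. The circle on this segment as diameter has centre (0.5, -3) and r² = 157/4 = 39.25.
Check A_1: distance² to centre = 6.25 ≤ 39.25, so it lies inside.
All remaining points lie in this disk, and no smaller disk contains both endpoints, so this is the minimum enclosing circle.
The points at distance exactly r from the centre are A_3, A_5 — 2 points.

2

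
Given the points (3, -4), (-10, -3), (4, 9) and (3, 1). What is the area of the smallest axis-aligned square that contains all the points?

196

The bounding box has width 14 and height 13.
An axis-aligned square enclosing the set must have side ≥ max(width, height).
So the minimum side is max(14, 13) = 14.
Area = 14² = 196.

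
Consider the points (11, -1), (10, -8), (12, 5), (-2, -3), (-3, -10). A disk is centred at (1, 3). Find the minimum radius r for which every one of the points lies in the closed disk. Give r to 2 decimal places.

14.21

The required radius is the distance from (1, 3) to the farthest point.
Squared distances: 116, 202, 125, 45, 185.
Maximum is 202, attained at (10, -8).
r = √202 ≈ 14.21.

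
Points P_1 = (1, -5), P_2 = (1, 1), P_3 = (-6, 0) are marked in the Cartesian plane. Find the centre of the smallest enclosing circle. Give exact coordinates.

Side lengths²: P_1P_2² = 36, P_1P_3² = 74, P_2P_3² = 50.
Since P_1P_3² = 74 < 50 + 36 = 86, the triangle is acute, so the smallest enclosing circle is the circumcircle.
Circumcentre = (-15/7, -2), r² = 925/49.
Centre = (-15/7, -2).

(-15/7, -2)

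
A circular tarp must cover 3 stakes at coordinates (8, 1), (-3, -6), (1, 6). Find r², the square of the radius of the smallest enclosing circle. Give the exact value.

15725/338

Call the three points A, B, C in the order given.
Side lengths²: AB² = 170, AC² = 74, BC² = 160.
Since AB² = 170 < 160 + 74 = 234, the triangle is acute, so the smallest enclosing circle is the circumcircle.
Circumcentre = (37/26, -21/26), r² = 15725/338.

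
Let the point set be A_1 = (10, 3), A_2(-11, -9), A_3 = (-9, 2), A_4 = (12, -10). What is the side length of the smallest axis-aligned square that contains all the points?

23

The bounding box has width 23 and height 13.
An axis-aligned square enclosing the set must have side ≥ max(width, height).
So the minimum side is max(23, 13) = 23.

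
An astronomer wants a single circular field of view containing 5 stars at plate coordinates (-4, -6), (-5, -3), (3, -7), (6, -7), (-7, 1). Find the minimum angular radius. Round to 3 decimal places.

7.632

A smallest enclosing disk is always determined by at most three of the input points on its boundary.
The farthest pair is (6, -7)–(-7, 1) with squared distance 233. The circle on this segment as diameter has centre (-0.5, -3) and r² = 233/4 = 58.25.
Check (-4, -6): distance² to centre = 21.25 ≤ 58.25, so it lies inside.
All remaining points lie in this disk, and no smaller disk contains both endpoints, so this is the minimum enclosing circle.
r = √(58.25) ≈ 7.632.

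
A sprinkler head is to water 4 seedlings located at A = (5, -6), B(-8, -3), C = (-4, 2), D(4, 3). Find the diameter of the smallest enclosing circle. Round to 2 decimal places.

14.22

The minimum enclosing circle is determined by three boundary points: A, B, D.
Their circumcentre is (-18/19, -40/19) with r² = 18245/361.
The farthest remaining point C is at distance² 9448/361 ≤ 18245/361.
Diameter = 2r = 2√(18245/361) ≈ 14.22.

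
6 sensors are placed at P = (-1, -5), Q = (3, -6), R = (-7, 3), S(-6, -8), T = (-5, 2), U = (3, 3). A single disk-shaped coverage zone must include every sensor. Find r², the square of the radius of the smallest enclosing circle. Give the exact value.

6161/121

By Welzl's lemma the MEC is supported by two points (diametrically opposite) or three points (on a circumcircle).
The minimum enclosing circle is determined by three boundary points: R, S, U.
Their circumcentre is (-2, -23/11) with r² = 6161/121.
The farthest remaining point Q is at distance² 4874/121 ≤ 6161/121.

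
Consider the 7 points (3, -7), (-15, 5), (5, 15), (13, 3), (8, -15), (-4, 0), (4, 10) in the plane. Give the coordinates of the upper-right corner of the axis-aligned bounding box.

x-range [-15, 13], y-range [-15, 15].
The upper-right corner is (13, 15).

(13, 15)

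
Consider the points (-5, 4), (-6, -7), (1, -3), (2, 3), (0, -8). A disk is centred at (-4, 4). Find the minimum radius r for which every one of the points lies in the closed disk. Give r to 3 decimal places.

The required radius is the distance from (-4, 4) to the farthest point.
Squared distances: 1, 125, 74, 37, 160.
Maximum is 160, attained at (0, -8).
r = √160 ≈ 12.649.

12.649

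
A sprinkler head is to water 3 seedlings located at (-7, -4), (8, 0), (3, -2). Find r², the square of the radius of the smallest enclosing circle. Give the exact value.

60.25

Call the three points A, B, C in the order given.
Side lengths²: AB² = 241, AC² = 104, BC² = 29.
Since AB² = 241 ≥ 104 + 29 = 133, the angle opposite AB is not acute, so the smallest enclosing circle has AB as diameter.
Centre = midpoint of AB = (0.5, -2), r² = 241/4 = 60.25.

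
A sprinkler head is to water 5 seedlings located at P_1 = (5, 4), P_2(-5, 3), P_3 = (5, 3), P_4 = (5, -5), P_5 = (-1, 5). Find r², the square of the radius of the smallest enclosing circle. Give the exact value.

The minimum enclosing circle is determined by three boundary points: P_1, P_2, P_4.
Their circumcentre is (0.4, -0.5) with r² = 41.41.
The farthest remaining point P_3 is at distance² 33.41 ≤ 41.41.

41.41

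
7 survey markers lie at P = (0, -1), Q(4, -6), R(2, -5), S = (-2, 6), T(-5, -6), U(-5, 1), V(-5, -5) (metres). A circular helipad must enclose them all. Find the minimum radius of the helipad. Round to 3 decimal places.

6.915

The minimum enclosing circle of a finite set is fixed by two of the points (as a diameter) or three (as a circumcircle).
The minimum enclosing circle is determined by three boundary points: Q, S, T.
Their circumcentre is (-0.5, -0.75) with r² = 47.8125.
The farthest remaining point V is at distance² 38.3125 ≤ 47.8125.
r = √(47.8125) ≈ 6.915.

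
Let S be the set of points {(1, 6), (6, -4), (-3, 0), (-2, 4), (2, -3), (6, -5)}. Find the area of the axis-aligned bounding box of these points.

99

x ranges over [-3, 6], width 9.
y ranges over [-5, 6], height 11.
Area = 9 × 11 = 99.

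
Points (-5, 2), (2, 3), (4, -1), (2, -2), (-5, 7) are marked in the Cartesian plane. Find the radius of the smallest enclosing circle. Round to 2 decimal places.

By Welzl's lemma the MEC is supported by two points (diametrically opposite) or three points (on a circumcircle).
The farthest pair is (4, -1)–(-5, 7) with squared distance 145. The circle on this segment as diameter has centre (-0.5, 3) and r² = 145/4 = 36.25.
Check (-5, 2): distance² to centre = 21.25 ≤ 36.25, so it lies inside.
All remaining points lie in this disk, and no smaller disk contains both endpoints, so this is the minimum enclosing circle.
r = √(36.25) ≈ 6.02.

6.02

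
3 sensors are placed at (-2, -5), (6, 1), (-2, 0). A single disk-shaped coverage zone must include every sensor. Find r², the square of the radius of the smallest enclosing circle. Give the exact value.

25

Call the three points A, B, C in the order given.
Side lengths²: AB² = 100, AC² = 25, BC² = 65.
Since AB² = 100 ≥ 65 + 25 = 90, the angle opposite AB is not acute, so the smallest enclosing circle has AB as diameter.
Centre = midpoint of AB = (2, -2), r² = 100/4 = 25.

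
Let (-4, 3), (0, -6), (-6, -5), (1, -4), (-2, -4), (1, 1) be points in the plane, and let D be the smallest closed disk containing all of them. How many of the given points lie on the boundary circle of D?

3

A smallest enclosing disk is always determined by at most three of the input points on its boundary.
The minimum enclosing circle is determined by three boundary points: (-4, 3), (0, -6), (-6, -5).
Their circumcentre is (-2.36, -1.66) with r² = 24.4052.
The farthest remaining point (1, 1) is at distance² 18.3652 ≤ 24.4052.
The points at distance exactly r from the centre are (-4, 3), (0, -6), (-6, -5) — 3 points.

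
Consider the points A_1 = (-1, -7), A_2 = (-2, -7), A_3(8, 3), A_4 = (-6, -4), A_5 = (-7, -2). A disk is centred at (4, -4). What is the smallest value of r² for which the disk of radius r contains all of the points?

125

The required radius is the distance from (4, -4) to the farthest point.
Squared distances: 34, 45, 65, 100, 125.
Maximum is 125, attained at A_5.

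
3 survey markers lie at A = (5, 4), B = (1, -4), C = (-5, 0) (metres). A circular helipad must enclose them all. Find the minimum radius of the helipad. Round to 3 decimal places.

5.427

Side lengths²: AB² = 80, AC² = 116, BC² = 52.
Since AC² = 116 < 80 + 52 = 132, the triangle is acute, so the smallest enclosing circle is the circumcircle.
Circumcentre = (0.25, 1.375), r² = 29.453125.
r = √(29.453125) ≈ 5.427.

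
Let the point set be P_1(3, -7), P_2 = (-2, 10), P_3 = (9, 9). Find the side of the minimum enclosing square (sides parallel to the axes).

The bounding box has width 11 and height 17.
An axis-aligned square enclosing the set must have side ≥ max(width, height).
So the minimum side is max(11, 17) = 17.

17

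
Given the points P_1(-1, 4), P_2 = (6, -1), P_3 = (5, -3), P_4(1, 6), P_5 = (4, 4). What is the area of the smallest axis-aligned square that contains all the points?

The bounding box has width 7 and height 9.
An axis-aligned square enclosing the set must have side ≥ max(width, height).
So the minimum side is max(7, 9) = 9.
Area = 9² = 81.

81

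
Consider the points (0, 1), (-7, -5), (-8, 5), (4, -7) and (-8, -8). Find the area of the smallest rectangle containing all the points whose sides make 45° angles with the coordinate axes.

204

In coordinates u = x + y, v = x − y the rectangle is axis-aligned; the map (x,y)→(u,v) scales areas by 2.
u-values: 1, -12, -3, -3, -16; range = 1 − (-16) = 17.
v-values: -1, -2, -13, 11, 0; range = 11 − (-13) = 24.
Area = (17 × 24) / 2 = 204.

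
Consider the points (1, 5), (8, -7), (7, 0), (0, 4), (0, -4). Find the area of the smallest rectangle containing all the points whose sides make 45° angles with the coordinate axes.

104.5

In coordinates u = x + y, v = x − y the rectangle is axis-aligned; the map (x,y)→(u,v) scales areas by 2.
u-values: 6, 1, 7, 4, -4; range = 7 − (-4) = 11.
v-values: -4, 15, 7, -4, 4; range = 15 − (-4) = 19.
Area = (11 × 19) / 2 = 104.5.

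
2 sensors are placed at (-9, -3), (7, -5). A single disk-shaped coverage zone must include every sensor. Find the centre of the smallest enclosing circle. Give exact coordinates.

(-1, -4)

The smallest circle enclosing two points has them as diameter endpoints.
Centre = midpoint = (-1, -4); r² = |(-9, -3)−(7, -5)|²/4 = 260/4 = 65.
Centre = (-1, -4).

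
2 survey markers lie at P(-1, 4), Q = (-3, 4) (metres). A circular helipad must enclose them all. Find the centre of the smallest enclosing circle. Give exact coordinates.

The smallest circle enclosing two points has them as diameter endpoints.
Centre = midpoint = (-2, 4); r² = |PQ|²/4 = 4/4 = 1.
Centre = (-2, 4).

(-2, 4)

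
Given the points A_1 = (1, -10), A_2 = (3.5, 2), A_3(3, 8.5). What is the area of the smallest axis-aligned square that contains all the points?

The bounding box has width 2.5 and height 18.5.
An axis-aligned square enclosing the set must have side ≥ max(width, height).
So the minimum side is max(2.5, 18.5) = 18.5.
Area = 18.5² = 342.25.

342.25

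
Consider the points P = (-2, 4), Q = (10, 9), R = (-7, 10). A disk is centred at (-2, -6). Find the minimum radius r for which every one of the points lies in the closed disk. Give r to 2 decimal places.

The required radius is the distance from (-2, -6) to the farthest point.
Squared distances: 100, 369, 281.
Maximum is 369, attained at Q.
r = √369 ≈ 19.21.

19.21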